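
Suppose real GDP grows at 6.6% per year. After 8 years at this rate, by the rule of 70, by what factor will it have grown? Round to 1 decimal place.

Doubles every ≈ 10.61 years (70/6.6).
8 years is 0.75 doublings; 2^0.75 ≈ 1.7×.

approximately 1.7 times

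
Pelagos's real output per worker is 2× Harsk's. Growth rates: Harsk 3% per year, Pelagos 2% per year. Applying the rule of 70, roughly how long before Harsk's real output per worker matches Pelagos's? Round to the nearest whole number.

What matters is the difference: 1 pp.
Rule of 70 on the gap: the ratio halves every 70/1 ≈ 70.00 years.
A 2× gap closes after 1 halving: 1 × 70.00 ≈ 70 years.

70 years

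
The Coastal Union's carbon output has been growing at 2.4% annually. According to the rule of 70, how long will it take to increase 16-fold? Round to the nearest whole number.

about 117 years

One doubling takes 70/2.4 = 29.17 years.
16× is 4 doublings, so 4 × 29.17 ≈ 117 years.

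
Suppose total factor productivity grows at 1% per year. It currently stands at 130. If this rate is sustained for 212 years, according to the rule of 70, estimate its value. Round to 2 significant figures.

around 1100

Doubling time ≈ 70/1 = 70.00 years.
212 years is 212/70.00 ≈ 3.03 doublings, a factor of 2^3.03 ≈ 8.17.
130 × 8.17 ≈ 1100.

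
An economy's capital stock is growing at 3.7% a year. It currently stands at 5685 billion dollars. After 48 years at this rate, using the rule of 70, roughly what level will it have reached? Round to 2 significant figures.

Doubling time ≈ 70/3.7 = 18.92 years.
48 years is 48/18.92 ≈ 2.54 doublings, a factor of 2^2.54 ≈ 5.82.
5685 × 5.82 ≈ 33000 billion dollars.

approximately 33000 billion dollars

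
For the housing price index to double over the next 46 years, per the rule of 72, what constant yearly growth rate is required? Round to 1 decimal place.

72 / 46 ≈ 1.57, so about 1.6% per year.

about 1.6%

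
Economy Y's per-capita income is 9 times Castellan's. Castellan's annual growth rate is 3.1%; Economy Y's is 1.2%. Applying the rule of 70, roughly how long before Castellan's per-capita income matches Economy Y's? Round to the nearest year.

≈ 117 years

The growth-rate gap is 3.1% − 1.2% = 1.9 percentage points.
So the ratio between them halves every 70/1.9 ≈ 36.84 years.
A 9 times gap takes log₂(9) ≈ 3.17 halvings to close: 3.17 × 36.84 ≈ 117 years.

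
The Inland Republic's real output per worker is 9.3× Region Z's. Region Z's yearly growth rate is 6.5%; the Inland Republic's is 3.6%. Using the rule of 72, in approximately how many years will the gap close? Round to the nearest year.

What matters is the difference: 2.9 pp.
Rule of 72 on the gap: the ratio halves every 72/2.9 ≈ 24.83 years.
A 9.3× gap takes log₂(9.3) ≈ 3.22 halvings to close: 3.22 × 24.83 ≈ 80 years.

approximately 80 years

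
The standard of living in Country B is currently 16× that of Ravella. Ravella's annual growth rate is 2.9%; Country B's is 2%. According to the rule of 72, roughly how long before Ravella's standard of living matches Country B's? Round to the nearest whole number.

What matters is the difference: 0.9 pp.
Rule of 72 on the gap: the ratio halves every 72/0.9 ≈ 80.00 years.
A 16× gap closes after 4 halvings: 4 × 80.00 ≈ 320 years.

approximately 320 years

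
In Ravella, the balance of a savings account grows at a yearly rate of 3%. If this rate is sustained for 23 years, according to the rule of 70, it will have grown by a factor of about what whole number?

70/3 ≈ 23.33 years per doubling.
23 years fits 1 doubling: 2^1 = 2.

about 2 times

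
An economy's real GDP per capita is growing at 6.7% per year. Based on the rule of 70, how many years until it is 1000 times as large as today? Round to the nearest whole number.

around 104 years

At 6.7% it doubles every 70/6.7 ≈ 10.45 years.
Reaching 1000× takes log₂(1000) ≈ 9.97 doublings.
9.97 × 10.45 ≈ 104 years.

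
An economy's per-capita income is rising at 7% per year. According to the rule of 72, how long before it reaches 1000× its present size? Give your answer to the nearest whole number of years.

103 years

At 7% it doubles every 72/7 ≈ 10.29 years.
Reaching 1000× takes log₂(1000) ≈ 9.97 doublings.
9.97 × 10.29 ≈ 103 years.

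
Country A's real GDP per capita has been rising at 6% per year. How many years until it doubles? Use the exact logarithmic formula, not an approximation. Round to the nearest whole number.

t = ln(2) / ln(1 + 0.06) = 0.6931 / 0.058269 ≈ 11.89.
≈ 12 years.

12 years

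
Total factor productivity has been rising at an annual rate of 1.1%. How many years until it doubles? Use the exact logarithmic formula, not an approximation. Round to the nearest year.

63 years

t = ln(2) / ln(1 + 0.011) = 0.6931 / 0.010940 ≈ 63.35.
≈ 63 years.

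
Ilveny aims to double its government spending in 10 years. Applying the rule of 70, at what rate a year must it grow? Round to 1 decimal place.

70 / 10 ≈ 7.00, so about 7.0% a year.

approximately 7.0%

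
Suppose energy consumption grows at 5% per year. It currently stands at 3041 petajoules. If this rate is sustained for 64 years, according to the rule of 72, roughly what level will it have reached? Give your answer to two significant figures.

about 66000 petajoules

It doubles every 72/5 ≈ 14.40 years, so 64 years is 4.44 doublings.
2^4.44 ≈ 21.71; 3041 × 21.71 ≈ 66000 petajoules.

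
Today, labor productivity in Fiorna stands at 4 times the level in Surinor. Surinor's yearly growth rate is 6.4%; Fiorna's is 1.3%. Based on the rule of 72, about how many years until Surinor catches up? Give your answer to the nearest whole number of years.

What matters is the difference: 5.1 pp.
Rule of 72 on the gap: the ratio halves every 72/5.1 ≈ 14.12 years.
A 4 times gap closes after 2 halvings: 2 × 14.12 ≈ 28 years.

approximately 28 years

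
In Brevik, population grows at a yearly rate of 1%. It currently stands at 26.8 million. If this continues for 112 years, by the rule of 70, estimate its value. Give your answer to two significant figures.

≈ 81 million

It doubles every 70/1 ≈ 70.00 years, so 112 years is 1.60 doublings.
2^1.60 ≈ 3.03; 26.8 × 3.03 ≈ 81 million.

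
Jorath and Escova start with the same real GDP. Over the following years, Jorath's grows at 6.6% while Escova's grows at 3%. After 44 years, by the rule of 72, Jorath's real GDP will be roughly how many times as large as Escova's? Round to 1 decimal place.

≈ 4.6 times

Jorath pulls ahead at 3.6 pp per year, so the ratio doubles every 72/3.6 ≈ 20.00 years.
In 44 years that's 2.20 doublings: 2^2.20 ≈ 4.6.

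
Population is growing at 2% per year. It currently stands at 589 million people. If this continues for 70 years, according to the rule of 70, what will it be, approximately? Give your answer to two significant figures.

roughly 2400 million people

Doubling time ≈ 70/2 = 35.00 years.
70 years is 70/35.00 ≈ 2.00 doublings, a factor of 2^2.00 ≈ 4.00.
589 × 4.00 ≈ 2400 million people.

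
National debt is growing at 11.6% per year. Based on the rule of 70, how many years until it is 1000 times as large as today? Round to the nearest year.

One doubling takes 70/11.6 = 6.03 years.
1000× is log₂ 1000 ≈ 9.97 doublings, so ≈ 9.97 × 6.03 = 60 years.

≈ 60 years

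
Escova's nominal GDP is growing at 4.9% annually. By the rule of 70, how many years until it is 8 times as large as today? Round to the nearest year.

43 years

Doubling time ≈ 70/4.9 = 14.29 years.
8 = 2^3, so 3 doublings → 43 years.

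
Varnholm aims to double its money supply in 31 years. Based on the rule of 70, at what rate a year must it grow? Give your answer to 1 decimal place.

70 / 31 ≈ 2.26, so about 2.3% a year.

about 2.3%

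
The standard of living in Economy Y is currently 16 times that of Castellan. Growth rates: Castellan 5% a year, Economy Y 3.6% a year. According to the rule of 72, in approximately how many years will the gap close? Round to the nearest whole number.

The growth-rate gap is 5% − 3.6% = 1.4 percentage points.
So the ratio between them halves every 72/1.4 ≈ 51.43 years.
A 16 times gap closes after 4 halvings: 4 × 51.43 ≈ 206 years.

about 206 years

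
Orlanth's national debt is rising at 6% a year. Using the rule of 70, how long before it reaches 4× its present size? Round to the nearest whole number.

≈ 23 years

One doubling takes 70/6 = 11.67 years.
4× is 2 doublings, so 2 × 11.67 ≈ 23 years.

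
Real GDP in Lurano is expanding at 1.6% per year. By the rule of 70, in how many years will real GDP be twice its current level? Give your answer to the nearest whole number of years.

At 1.6%, doubling takes about 70/1.6 = 43.75 years.

about 44 years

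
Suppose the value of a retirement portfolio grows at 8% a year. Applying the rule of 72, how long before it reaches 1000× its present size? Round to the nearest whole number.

around 90 years

Doubling time ≈ 72/8 = 9.00 years.
1000× is log₂ 1000 ≈ 9.97 doublings, so ≈ 9.97 × 9.00 = 90 years.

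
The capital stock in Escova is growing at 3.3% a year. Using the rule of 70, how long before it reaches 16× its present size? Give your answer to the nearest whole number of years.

around 85 years

Doubling time ≈ 70/3.3 = 21.21 years.
Getting to 16× needs 4 doublings: 4 × 21.21 ≈ 85 years.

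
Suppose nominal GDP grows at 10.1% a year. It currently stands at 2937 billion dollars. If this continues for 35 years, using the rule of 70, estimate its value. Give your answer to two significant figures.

Doubling time ≈ 70/10.1 = 6.93 years.
35 years is 35/6.93 ≈ 5.05 doublings, a factor of 2^5.05 ≈ 33.13.
2937 × 33.13 ≈ 97000 billion dollars.

approximately 97000 billion dollars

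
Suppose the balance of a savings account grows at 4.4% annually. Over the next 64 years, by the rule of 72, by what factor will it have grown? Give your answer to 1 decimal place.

Doubles every ≈ 16.36 years (72/4.4).
64 years is 3.91 doublings; 2^3.91 ≈ 15.0×.

around 15.0 times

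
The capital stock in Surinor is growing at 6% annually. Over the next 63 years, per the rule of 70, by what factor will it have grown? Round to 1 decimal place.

Doubling time ≈ 70/6 = 11.67 years.
63 years / 11.67 ≈ 5.40 doublings → factor 2^5.40 ≈ 42.2.

about 42.2 times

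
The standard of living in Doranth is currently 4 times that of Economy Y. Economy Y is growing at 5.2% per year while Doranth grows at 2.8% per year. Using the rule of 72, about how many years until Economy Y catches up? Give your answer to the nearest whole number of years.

60 years

The growth-rate gap is 5.2% − 2.8% = 2.4 percentage points.
So the ratio between them halves every 72/2.4 ≈ 30.00 years.
A 4 times gap closes after 2 halvings: 2 × 30.00 ≈ 60 years.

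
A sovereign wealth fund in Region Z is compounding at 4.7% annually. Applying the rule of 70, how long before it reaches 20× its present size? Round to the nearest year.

around 64 years

One doubling takes 70/4.7 = 14.89 years.
Reaching 20× takes log₂(20) ≈ 4.32 doublings.
4.32 × 14.89 ≈ 64 years.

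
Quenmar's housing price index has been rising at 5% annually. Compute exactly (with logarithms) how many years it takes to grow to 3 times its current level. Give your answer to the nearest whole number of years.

23 years

t = ln(3) / ln(1 + 0.05) = 1.0986 / 0.048790 ≈ 22.52.
≈ 23 years.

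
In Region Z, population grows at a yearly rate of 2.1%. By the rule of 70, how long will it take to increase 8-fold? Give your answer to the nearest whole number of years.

100 years

At 2.1% it doubles every 70/2.1 ≈ 33.33 years.
8× is 3 doublings, so 3 × 33.33 ≈ 100 years.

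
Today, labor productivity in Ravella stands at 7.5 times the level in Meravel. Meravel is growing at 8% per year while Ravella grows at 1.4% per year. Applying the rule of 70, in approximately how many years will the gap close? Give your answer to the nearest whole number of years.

around 31 years

Meravel gains on Ravella at 8% − 1.4% = 6.6 points a year.
At that relative rate the gap halves every 70/6.6 ≈ 10.61 years.
A 7.5 times gap takes log₂(7.5) ≈ 2.91 halvings to close: 2.91 × 10.61 ≈ 31 years.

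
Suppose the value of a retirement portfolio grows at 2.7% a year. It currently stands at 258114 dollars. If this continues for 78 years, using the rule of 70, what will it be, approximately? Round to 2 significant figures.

about 2100000 dollars

It doubles every 70/2.7 ≈ 25.93 years, so 78 years is 3.01 doublings.
2^3.01 ≈ 8.06; 258114 × 8.06 ≈ 2100000 dollars.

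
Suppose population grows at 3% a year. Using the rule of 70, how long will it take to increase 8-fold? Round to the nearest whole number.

Doubling time ≈ 70/3 = 23.33 years.
8× is 3 doublings, so 3 × 23.33 ≈ 70 years.

70 years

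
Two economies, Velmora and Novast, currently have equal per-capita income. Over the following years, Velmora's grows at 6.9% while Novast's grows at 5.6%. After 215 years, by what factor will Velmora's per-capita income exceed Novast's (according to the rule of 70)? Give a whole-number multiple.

Only the 1.3-point difference matters.
70/1.3 ≈ 53.85 years per doubling of the ratio; 215 years gives 3.99 doublings, so ≈ 16×.

approximately 16 times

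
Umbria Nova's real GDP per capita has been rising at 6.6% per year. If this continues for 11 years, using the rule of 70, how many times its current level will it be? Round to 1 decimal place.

Doubling time ≈ 70/6.6 = 10.61 years.
11 years / 10.61 ≈ 1.04 doublings → factor 2^1.04 ≈ 2.1.

roughly 2.1 times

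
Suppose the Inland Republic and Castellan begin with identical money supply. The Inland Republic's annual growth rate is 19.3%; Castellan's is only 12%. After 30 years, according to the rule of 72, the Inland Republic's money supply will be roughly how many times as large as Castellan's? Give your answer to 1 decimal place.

Rate gap = 19.3% − 12% = 7.3 points.
The ratio doubles every 72/7.3 ≈ 9.86 years.
30/9.86 ≈ 3.04 doublings → ratio ≈ 2^3.04 ≈ 8.2.

around 8.2 times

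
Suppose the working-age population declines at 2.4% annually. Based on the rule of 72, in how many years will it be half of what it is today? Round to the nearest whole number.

around 30 years

The rule works in reverse for decay: 72/2.4 ≈ 30.00 years to halve.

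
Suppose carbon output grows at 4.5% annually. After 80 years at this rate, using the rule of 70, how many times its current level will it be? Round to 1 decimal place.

around 35.3 times

Doubles every ≈ 15.56 years (70/4.5).
80 years is 5.14 doublings; 2^5.14 ≈ 35.3×.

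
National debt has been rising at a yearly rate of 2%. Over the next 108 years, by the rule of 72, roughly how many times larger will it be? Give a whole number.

72/2 ≈ 36.00 years per doubling.
108 years fits 3 doublings: 2^3 = 8.

about 8 times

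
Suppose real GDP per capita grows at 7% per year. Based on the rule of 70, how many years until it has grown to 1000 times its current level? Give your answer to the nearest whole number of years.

At 7% it doubles every 70/7 ≈ 10.00 years.
Reaching 1000× takes log₂(1000) ≈ 9.97 doublings.
9.97 × 10.00 ≈ 100 years.

≈ 100 years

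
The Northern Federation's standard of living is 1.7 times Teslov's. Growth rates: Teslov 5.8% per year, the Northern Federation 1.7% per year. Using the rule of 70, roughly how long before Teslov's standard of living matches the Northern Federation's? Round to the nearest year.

13 years

The growth-rate gap is 5.8% − 1.7% = 4.1 percentage points.
So the ratio between them halves every 70/4.1 ≈ 17.07 years.
A 1.7 times gap takes log₂(1.7) ≈ 0.77 halvings to close: 0.77 × 17.07 ≈ 13 years.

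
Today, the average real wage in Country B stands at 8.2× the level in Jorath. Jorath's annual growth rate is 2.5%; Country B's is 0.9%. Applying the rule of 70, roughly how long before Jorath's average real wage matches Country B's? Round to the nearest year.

133 years

The growth-rate gap is 2.5% − 0.9% = 1.6 percentage points.
So the ratio between them halves every 70/1.6 ≈ 43.75 years.
An 8.2× gap takes log₂(8.2) ≈ 3.04 halvings to close: 3.04 × 43.75 ≈ 133 years.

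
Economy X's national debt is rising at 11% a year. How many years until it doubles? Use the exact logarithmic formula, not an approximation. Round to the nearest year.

7 years

t = ln(2) / ln(1 + 0.11) = 0.6931 / 0.104360 ≈ 6.64.
≈ 7 years.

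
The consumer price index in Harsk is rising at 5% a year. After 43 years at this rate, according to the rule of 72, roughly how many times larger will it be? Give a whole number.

roughly 8 times

At 5% one doubling takes ≈ 14.40 years; 43 years is 3 of them, so ×8.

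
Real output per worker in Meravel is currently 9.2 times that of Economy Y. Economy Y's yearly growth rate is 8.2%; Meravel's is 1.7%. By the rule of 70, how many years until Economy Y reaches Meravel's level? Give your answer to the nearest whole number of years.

Economy Y gains on Meravel at 8.2% − 1.7% = 6.5 points a year.
At that relative rate the gap halves every 70/6.5 ≈ 10.77 years.
A 9.2 times gap takes log₂(9.2) ≈ 3.20 halvings to close: 3.20 × 10.77 ≈ 34 years.

around 34 years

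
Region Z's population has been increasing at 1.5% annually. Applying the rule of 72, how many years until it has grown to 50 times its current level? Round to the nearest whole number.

around 271 years

One doubling takes 72/1.5 = 48.00 years.
50× is log₂ 50 ≈ 5.64 doublings, so ≈ 5.64 × 48.00 = 271 years.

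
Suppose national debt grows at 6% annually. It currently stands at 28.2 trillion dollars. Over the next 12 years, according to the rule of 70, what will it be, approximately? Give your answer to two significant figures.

Doubling time ≈ 70/6 = 11.67 years.
12 years is 12/11.67 ≈ 1.03 doublings, a factor of 2^1.03 ≈ 2.04.
28.2 × 2.04 ≈ 58 trillion dollars.

58 trillion dollars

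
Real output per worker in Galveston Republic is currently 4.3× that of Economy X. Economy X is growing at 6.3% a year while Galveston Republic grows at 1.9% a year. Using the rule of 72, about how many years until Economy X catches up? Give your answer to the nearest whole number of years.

The growth-rate gap is 6.3% − 1.9% = 4.4 percentage points.
So the ratio between them halves every 72/4.4 ≈ 16.36 years.
A 4.3× gap takes log₂(4.3) ≈ 2.10 halvings to close: 2.10 × 16.36 ≈ 34 years.

around 34 years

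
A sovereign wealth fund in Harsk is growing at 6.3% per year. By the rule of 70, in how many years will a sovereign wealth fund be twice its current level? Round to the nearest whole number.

11 years

Doubling time ≈ 70 / 6.3 = 11.11 years.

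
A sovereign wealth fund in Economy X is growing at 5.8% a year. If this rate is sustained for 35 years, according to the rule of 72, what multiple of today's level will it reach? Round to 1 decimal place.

Doubles every ≈ 12.41 years (72/5.8).
35 years is 2.82 doublings; 2^2.82 ≈ 7.1×.

≈ 7.1 times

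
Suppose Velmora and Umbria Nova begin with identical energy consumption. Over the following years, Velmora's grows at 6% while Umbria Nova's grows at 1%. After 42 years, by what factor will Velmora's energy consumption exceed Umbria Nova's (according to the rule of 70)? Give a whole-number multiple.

roughly 8 times

Only the 5-point difference matters.
70/5 ≈ 14.00 years per doubling of the ratio; 42 years gives 3.00 doublings, so ≈ 8×.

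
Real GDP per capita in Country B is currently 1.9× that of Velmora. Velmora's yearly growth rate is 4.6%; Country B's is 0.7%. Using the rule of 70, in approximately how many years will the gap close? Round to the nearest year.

approximately 17 years

What matters is the difference: 3.9 pp.
Rule of 70 on the gap: the ratio halves every 70/3.9 ≈ 17.95 years.
A 1.9× gap takes log₂(1.9) ≈ 0.93 halvings to close: 0.93 × 17.95 ≈ 17 years.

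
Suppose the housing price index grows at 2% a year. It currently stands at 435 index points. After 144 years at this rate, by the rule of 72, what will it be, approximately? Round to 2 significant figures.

Doubling time ≈ 72/2 = 36.00 years.
144 years is 144/36.00 ≈ 4.00 doublings, a factor of 2^4.00 ≈ 16.00.
435 × 16.00 ≈ 7000 index points.

≈ 7000 index points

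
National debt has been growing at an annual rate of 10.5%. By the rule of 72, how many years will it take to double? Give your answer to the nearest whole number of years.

roughly 7 years

At 10.5%, doubling takes about 72/10.5 = 6.86 years.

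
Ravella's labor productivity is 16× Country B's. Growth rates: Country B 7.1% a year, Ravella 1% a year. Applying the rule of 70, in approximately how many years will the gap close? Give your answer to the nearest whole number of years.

46 years

What matters is the difference: 6.1 pp.
Rule of 70 on the gap: the ratio halves every 70/6.1 ≈ 11.48 years.
A 16× gap closes after 4 halvings: 4 × 11.48 ≈ 46 years.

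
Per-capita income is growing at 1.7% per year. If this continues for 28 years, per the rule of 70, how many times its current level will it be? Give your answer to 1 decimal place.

≈ 1.6 times

Doubles every ≈ 41.18 years (70/1.7).
28 years is 0.68 doublings; 2^0.68 ≈ 1.6×.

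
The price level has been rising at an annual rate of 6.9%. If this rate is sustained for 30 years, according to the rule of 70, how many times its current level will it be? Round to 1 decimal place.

around 7.8 times

Doubles every ≈ 10.14 years (70/6.9).
30 years is 2.96 doublings; 2^2.96 ≈ 7.8×.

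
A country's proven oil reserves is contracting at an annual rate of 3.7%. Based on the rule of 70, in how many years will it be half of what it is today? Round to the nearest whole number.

approximately 19 years

The rule works in reverse for decay: 70/3.7 ≈ 18.92 years to halve.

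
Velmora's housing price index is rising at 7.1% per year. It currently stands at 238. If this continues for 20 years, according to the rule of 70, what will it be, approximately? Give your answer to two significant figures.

Doubling time ≈ 70/7.1 = 9.86 years.
20 years is 20/9.86 ≈ 2.03 doublings, a factor of 2^2.03 ≈ 4.08.
238 × 4.08 ≈ 970.

approximately 970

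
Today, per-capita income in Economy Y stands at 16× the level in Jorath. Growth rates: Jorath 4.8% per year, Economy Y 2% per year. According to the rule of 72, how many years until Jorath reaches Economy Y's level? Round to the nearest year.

Jorath gains on Economy Y at 4.8% − 2% = 2.8 points a year.
At that relative rate the gap halves every 72/2.8 ≈ 25.71 years.
A 16× gap closes after 4 halvings: 4 × 25.71 ≈ 103 years.

approximately 103 years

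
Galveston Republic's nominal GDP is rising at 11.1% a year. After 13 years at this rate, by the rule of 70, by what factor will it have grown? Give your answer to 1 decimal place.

4.2 times

Doubling time ≈ 70/11.1 = 6.31 years.
13 years / 6.31 ≈ 2.06 doublings → factor 2^2.06 ≈ 4.2.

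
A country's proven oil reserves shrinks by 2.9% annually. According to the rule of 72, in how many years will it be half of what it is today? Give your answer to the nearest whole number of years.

Halving time ≈ 72 / 2.9 = 24.83 → 25 years.

about 25 years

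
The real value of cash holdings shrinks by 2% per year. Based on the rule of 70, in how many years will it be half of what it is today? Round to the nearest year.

about 35 years

Halving time ≈ 70 / 2 = 35.00 → 35 years.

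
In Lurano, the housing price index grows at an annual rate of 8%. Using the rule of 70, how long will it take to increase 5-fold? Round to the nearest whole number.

At 8% it doubles every 70/8 ≈ 8.75 years.
5× is log₂ 5 ≈ 2.32 doublings, so ≈ 2.32 × 8.75 = 20 years.

roughly 20 years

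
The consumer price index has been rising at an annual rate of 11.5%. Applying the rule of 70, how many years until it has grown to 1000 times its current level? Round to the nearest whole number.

At 11.5% it doubles every 70/11.5 ≈ 6.09 years.
1000× is log₂ 1000 ≈ 9.97 doublings, so ≈ 9.97 × 6.09 = 61 years.

approximately 61 years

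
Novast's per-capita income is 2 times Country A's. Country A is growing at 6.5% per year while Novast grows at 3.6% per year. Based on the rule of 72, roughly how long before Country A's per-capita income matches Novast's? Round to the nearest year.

25 years

The growth-rate gap is 6.5% − 3.6% = 2.9 percentage points.
So the ratio between them halves every 72/2.9 ≈ 24.83 years.
A 2 times gap closes after 1 halving: 1 × 24.83 ≈ 25 years.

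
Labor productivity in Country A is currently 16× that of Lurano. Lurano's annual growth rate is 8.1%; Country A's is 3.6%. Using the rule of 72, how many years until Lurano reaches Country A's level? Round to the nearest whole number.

around 64 years

The growth-rate gap is 8.1% − 3.6% = 4.5 percentage points.
So the ratio between them halves every 72/4.5 ≈ 16.00 years.
A 16× gap closes after 4 halvings: 4 × 16.00 ≈ 64 years.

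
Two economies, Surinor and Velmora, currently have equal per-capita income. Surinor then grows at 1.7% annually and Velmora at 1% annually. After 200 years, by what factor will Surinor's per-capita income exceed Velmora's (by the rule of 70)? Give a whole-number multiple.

≈ 4 times

Only the 0.7-point difference matters.
70/0.7 ≈ 100.00 years per doubling of the ratio; 200 years gives 2.00 doublings, so ≈ 4×.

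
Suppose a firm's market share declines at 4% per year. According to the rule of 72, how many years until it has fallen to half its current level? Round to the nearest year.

around 18 years

Halving time ≈ 72 / 4 = 18.00 → 18 years.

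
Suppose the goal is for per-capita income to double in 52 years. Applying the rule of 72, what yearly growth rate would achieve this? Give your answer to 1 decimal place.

72 / 52 ≈ 1.38, so about 1.4% per year.

about 1.4%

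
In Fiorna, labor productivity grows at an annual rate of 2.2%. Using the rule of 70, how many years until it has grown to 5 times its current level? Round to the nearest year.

One doubling takes 70/2.2 = 31.82 years.
Reaching 5× takes log₂(5) ≈ 2.32 doublings.
2.32 × 31.82 ≈ 74 years.

≈ 74 years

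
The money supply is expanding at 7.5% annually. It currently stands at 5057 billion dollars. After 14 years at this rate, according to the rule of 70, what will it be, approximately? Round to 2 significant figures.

It doubles every 70/7.5 ≈ 9.33 years, so 14 years is 1.50 doublings.
2^1.50 ≈ 2.83; 5057 × 2.83 ≈ 14000 billion dollars.

14000 billion dollars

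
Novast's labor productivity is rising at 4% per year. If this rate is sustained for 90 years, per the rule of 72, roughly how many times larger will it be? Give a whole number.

about 32 times

72/4 ≈ 18.00 years per doubling.
90 years fits 5 doublings: 2^5 = 32.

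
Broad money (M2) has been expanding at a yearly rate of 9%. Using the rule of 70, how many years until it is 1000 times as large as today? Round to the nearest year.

Doubling time ≈ 70/9 = 7.78 years.
Reaching 1000× takes log₂(1000) ≈ 9.97 doublings.
9.97 × 7.78 ≈ 78 years.

78 years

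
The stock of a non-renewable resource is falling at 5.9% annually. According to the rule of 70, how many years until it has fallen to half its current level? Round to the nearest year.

Halving time ≈ 70 / 5.9 = 11.86 → 12 years.

roughly 12 years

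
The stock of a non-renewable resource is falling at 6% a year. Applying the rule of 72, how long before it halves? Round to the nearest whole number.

Falling at 6%, it halves about every 72/6 = 12.00 years.

around 12 years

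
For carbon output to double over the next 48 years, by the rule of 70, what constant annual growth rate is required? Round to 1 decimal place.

70 / 48 ≈ 1.46, so about 1.5% annually.

about 1.5% annually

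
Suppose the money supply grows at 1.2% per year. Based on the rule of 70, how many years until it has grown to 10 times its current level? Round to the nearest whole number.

around 194 years

Doubling time ≈ 70/1.2 = 58.33 years.
10× is log₂ 10 ≈ 3.32 doublings, so ≈ 3.32 × 58.33 = 194 years.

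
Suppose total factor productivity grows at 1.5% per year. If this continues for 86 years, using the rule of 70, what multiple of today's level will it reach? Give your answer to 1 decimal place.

≈ 3.6 times

Doubles every ≈ 46.67 years (70/1.5).
86 years is 1.84 doublings; 2^1.84 ≈ 3.6×.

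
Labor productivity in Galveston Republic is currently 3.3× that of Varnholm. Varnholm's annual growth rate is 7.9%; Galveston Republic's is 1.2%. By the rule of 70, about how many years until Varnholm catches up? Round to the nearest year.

Varnholm gains on Galveston Republic at 7.9% − 1.2% = 6.7 points a year.
At that relative rate the gap halves every 70/6.7 ≈ 10.45 years.
A 3.3× gap takes log₂(3.3) ≈ 1.72 halvings to close: 1.72 × 10.45 ≈ 18 years.

around 18 years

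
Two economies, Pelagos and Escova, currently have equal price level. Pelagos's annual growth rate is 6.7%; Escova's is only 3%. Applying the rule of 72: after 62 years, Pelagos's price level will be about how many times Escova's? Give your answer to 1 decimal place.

Only the 3.7-point difference matters.
72/3.7 ≈ 19.46 years per doubling of the ratio; 62 years gives 3.19 doublings, so ≈ 9.1×.

approximately 9.1 times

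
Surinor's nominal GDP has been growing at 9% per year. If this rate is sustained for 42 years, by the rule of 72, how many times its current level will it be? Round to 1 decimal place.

Doubles every ≈ 8.00 years (72/9).
42 years is 5.25 doublings; 2^5.25 ≈ 38.1×.

≈ 38.1 times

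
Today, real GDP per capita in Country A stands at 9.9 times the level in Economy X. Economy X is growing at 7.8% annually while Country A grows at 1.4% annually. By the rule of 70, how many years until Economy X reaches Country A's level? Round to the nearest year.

≈ 36 years

Economy X gains on Country A at 7.8% − 1.4% = 6.4 points a year.
At that relative rate the gap halves every 70/6.4 ≈ 10.94 years.
A 9.9 times gap takes log₂(9.9) ≈ 3.31 halvings to close: 3.31 × 10.94 ≈ 36 years.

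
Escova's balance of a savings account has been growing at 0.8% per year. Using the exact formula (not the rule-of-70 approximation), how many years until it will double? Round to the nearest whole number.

87 years

t = ln(2) / ln(1 + 0.008) = 0.6931 / 0.007968 ≈ 86.99.
≈ 87 years.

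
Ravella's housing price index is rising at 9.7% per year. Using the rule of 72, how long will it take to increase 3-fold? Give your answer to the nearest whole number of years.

12 years

At 9.7% it doubles every 72/9.7 ≈ 7.42 years.
Reaching 3× takes log₂(3) ≈ 1.58 doublings.
1.58 × 7.42 ≈ 12 years.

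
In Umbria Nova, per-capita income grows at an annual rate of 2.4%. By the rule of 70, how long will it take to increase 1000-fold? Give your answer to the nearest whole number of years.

One doubling takes 70/2.4 = 29.17 years.
Reaching 1000× takes log₂(1000) ≈ 9.97 doublings.
9.97 × 29.17 ≈ 291 years.

roughly 291 years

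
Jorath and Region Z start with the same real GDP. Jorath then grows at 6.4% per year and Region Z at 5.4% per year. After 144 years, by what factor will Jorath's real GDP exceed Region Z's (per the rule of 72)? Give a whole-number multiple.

about 4 times

Jorath pulls ahead at 1 pp per year, so the ratio doubles every 72/1 ≈ 72.00 years.
In 144 years that's 2.00 doublings: 2^2.00 ≈ 4.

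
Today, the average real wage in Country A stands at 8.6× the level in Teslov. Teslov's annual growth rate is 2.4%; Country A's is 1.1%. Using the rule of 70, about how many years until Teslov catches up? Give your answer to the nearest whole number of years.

The growth-rate gap is 2.4% − 1.1% = 1.3 percentage points.
So the ratio between them halves every 70/1.3 ≈ 53.85 years.
An 8.6× gap takes log₂(8.6) ≈ 3.10 halvings to close: 3.10 × 53.85 ≈ 167 years.

approximately 167 years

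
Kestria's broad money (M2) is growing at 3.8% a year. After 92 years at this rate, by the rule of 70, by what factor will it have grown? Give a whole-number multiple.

≈ 32 times

At 3.8% one doubling takes ≈ 18.42 years; 92 years is 5 of them, so ×32.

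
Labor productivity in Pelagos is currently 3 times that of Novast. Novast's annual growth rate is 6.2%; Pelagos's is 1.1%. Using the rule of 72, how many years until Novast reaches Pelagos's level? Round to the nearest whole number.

22 years

The growth-rate gap is 6.2% − 1.1% = 5.1 percentage points.
So the ratio between them halves every 72/5.1 ≈ 14.12 years.
A 3 times gap takes log₂(3) ≈ 1.58 halvings to close: 1.58 × 14.12 ≈ 22 years.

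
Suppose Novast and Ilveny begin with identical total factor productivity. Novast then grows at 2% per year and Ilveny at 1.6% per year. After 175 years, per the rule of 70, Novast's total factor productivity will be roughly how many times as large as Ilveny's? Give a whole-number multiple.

approximately 2 times

Novast pulls ahead at 0.4 pp per year, so the ratio doubles every 70/0.4 ≈ 175.00 years.
In 175 years that's 1.00 doublings: 2^1.00 ≈ 2.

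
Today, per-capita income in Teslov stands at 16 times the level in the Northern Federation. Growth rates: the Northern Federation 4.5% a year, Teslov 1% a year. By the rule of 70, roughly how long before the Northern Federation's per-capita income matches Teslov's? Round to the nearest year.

the Northern Federation gains on Teslov at 4.5% − 1% = 3.5 points a year.
At that relative rate the gap halves every 70/3.5 ≈ 20.00 years.
A 16 times gap closes after 4 halvings: 4 × 20.00 ≈ 80 years.

roughly 80 years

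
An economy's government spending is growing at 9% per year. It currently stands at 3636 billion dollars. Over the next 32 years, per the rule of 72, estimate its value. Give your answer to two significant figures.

58000 billion dollars

It doubles every 72/9 ≈ 8.00 years, so 32 years is 4.00 doublings.
2^4.00 ≈ 16.00; 3636 × 16.00 ≈ 58000 billion dollars.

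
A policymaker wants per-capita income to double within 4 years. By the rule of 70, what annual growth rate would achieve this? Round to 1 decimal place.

about 17.5%

70 / 4 ≈ 17.50, so about 17.5% annually.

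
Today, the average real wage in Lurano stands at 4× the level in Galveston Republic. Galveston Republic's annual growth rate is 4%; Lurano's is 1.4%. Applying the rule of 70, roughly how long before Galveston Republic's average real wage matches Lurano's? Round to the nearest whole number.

What matters is the difference: 2.6 pp.
Rule of 70 on the gap: the ratio halves every 70/2.6 ≈ 26.92 years.
A 4× gap closes after 2 halvings: 2 × 26.92 ≈ 54 years.

approximately 54 years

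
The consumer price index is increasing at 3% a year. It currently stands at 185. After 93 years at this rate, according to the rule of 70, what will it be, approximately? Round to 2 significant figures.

It doubles every 70/3 ≈ 23.33 years, so 93 years is 3.99 doublings.
2^3.99 ≈ 15.89; 185 × 15.89 ≈ 2900.

roughly 2900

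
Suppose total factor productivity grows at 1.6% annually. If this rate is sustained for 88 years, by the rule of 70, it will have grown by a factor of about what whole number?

Doubling time ≈ 70/1.6 = 43.75 years.
88/43.75 ≈ 2 doublings, so about 2^2 = 4×.

≈ 4 times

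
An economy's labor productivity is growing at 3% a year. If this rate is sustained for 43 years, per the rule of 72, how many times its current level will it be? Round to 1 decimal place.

≈ 3.5 times

Doubling time ≈ 72/3 = 24.00 years.
43 years / 24.00 ≈ 1.79 doublings → factor 2^1.79 ≈ 3.5.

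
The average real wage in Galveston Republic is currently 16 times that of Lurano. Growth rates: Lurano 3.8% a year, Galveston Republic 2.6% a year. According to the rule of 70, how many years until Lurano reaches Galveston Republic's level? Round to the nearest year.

The growth-rate gap is 3.8% − 2.6% = 1.2 percentage points.
So the ratio between them halves every 70/1.2 ≈ 58.33 years.
A 16 times gap closes after 4 halvings: 4 × 58.33 ≈ 233 years.

≈ 233 years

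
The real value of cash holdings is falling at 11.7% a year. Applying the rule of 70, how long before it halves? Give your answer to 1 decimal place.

Halving time ≈ 70 / 11.7 = 5.98 → 6.0 years.

6.0 years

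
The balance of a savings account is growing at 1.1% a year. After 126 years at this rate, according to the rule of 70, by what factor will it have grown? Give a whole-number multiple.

At 1.1% one doubling takes ≈ 63.64 years; 126 years is 2 of them, so ×4.

about 4 times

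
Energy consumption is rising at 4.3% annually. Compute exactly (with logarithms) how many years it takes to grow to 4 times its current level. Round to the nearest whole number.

t = ln(4) / ln(1 + 0.043) = 1.3863 / 0.042101 ≈ 32.93.
≈ 33 years.

33 years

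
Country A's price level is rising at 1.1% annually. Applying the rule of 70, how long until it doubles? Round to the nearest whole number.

70/1.1 ≈ 63.64, so it doubles roughly every 64 years.

about 64 years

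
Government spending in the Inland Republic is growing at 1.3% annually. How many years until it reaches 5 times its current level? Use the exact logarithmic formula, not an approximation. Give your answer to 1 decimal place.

t = ln(5) / ln(1 + 0.013) = 1.6094 / 0.012916 ≈ 124.61.

124.6 years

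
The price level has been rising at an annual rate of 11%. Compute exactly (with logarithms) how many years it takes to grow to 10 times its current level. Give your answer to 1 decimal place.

22.1 years

t = ln(10) / ln(1 + 0.11) = 2.3026 / 0.104360 ≈ 22.06.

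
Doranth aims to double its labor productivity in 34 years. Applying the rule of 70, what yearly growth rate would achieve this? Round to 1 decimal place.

around 2.1%

70 / 34 ≈ 2.06, so about 2.1% per year.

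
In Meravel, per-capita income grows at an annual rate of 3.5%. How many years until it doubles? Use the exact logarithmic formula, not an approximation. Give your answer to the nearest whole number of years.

20 years

t = ln(2) / ln(1 + 0.035) = 0.6931 / 0.034401 ≈ 20.15.
≈ 20 years.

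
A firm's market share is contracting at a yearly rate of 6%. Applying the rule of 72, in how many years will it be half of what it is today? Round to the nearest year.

Falling at 6%, it halves about every 72/6 = 12.00 years.

≈ 12 years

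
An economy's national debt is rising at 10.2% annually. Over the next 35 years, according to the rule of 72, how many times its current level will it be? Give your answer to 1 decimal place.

Doubling time ≈ 72/10.2 = 7.06 years.
35 years / 7.06 ≈ 4.96 doublings → factor 2^4.96 ≈ 31.1.

around 31.1 times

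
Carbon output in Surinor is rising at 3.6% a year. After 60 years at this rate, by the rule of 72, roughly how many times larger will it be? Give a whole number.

72/3.6 ≈ 20.00 years per doubling.
60 years fits 3 doublings: 2^3 = 8.

approximately 8 times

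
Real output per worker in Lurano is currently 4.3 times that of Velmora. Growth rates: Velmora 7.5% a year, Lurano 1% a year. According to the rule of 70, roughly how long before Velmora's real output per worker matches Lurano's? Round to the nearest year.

around 23 years

The growth-rate gap is 7.5% − 1% = 6.5 percentage points.
So the ratio between them halves every 70/6.5 ≈ 10.77 years.
A 4.3 times gap takes log₂(4.3) ≈ 2.10 halvings to close: 2.10 × 10.77 ≈ 23 years.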